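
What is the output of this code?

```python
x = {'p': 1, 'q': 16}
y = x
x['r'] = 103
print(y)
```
{'p': 1, 'q': 16, 'r': 103}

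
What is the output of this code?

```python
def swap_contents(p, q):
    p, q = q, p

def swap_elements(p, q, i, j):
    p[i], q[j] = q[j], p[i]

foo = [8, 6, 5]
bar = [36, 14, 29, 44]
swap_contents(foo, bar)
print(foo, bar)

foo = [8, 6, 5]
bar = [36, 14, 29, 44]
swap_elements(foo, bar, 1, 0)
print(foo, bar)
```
[8, 6, 5] [36, 14, 29, 44]
[8, 36, 5] [6, 14, 29, 44]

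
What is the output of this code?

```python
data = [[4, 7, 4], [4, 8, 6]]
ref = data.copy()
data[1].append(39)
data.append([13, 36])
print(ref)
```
[[4, 7, 4], [4, 8, 6, 39]]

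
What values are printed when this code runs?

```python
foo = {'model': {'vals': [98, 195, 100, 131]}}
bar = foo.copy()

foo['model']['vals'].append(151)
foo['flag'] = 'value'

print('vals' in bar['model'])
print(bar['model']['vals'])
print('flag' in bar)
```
True
[98, 195, 100, 131, 151]
False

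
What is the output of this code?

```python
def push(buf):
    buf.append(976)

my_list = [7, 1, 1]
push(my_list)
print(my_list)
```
[7, 1, 1, 976]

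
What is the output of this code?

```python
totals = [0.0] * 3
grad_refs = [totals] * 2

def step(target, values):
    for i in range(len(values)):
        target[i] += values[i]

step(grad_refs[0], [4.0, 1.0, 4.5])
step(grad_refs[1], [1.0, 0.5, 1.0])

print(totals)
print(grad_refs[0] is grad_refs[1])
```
[5.0, 1.5, 5.5]
True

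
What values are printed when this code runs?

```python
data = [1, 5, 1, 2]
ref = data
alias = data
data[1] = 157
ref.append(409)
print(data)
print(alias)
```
[1, 157, 1, 2, 409]
[1, 157, 1, 2, 409]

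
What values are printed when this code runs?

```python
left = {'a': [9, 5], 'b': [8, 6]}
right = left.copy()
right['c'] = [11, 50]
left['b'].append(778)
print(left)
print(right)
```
{'a': [9, 5], 'b': [8, 6, 778]}
{'a': [9, 5], 'b': [8, 6, 778], 'c': [11, 50]}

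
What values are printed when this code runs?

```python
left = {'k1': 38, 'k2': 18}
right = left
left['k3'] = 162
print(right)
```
{'k1': 38, 'k2': 18, 'k3': 162}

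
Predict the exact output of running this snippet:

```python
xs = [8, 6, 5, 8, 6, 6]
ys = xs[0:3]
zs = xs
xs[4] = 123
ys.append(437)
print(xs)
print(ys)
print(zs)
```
[8, 6, 5, 8, 123, 6]
[8, 6, 5, 437]
[8, 6, 5, 8, 123, 6]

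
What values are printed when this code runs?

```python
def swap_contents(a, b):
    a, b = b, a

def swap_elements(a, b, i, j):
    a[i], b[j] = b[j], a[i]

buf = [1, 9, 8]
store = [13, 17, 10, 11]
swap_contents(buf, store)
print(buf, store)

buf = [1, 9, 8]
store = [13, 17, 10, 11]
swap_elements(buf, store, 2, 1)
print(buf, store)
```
[1, 9, 8] [13, 17, 10, 11]
[1, 9, 17] [13, 8, 10, 11]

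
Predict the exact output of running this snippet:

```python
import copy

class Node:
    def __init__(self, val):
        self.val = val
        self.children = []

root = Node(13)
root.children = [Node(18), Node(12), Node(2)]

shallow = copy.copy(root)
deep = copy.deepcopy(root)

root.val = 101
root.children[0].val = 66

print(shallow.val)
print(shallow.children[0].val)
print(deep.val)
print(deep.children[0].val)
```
13
66
13
18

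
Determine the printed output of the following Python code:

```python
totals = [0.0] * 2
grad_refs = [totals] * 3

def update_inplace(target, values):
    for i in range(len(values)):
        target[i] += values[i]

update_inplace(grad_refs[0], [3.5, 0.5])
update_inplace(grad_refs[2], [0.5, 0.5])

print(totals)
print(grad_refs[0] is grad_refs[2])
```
[4.0, 1.0]
True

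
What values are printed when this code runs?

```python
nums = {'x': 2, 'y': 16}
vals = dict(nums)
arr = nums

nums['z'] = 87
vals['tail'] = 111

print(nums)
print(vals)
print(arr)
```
{'x': 2, 'y': 16, 'z': 87}
{'x': 2, 'y': 16, 'tail': 111}
{'x': 2, 'y': 16, 'z': 87}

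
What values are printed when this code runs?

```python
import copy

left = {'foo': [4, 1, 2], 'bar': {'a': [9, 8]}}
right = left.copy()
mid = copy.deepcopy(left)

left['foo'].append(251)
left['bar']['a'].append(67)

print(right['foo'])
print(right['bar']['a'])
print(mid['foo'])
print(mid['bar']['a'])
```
[4, 1, 2, 251]
[9, 8, 67]
[4, 1, 2]
[9, 8]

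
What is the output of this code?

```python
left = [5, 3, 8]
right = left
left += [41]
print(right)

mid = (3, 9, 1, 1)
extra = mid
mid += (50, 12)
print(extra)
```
[5, 3, 8, 41]
(3, 9, 1, 1)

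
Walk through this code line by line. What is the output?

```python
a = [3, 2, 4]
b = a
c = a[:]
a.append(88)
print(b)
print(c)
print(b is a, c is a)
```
[3, 2, 4, 88]
[3, 2, 4]
True False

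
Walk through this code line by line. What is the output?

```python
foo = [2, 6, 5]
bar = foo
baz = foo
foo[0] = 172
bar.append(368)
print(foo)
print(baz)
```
[172, 6, 5, 368]
[172, 6, 5, 368]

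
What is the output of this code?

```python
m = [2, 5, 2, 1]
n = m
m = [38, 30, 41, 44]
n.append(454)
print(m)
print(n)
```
[38, 30, 41, 44]
[2, 5, 2, 1, 454]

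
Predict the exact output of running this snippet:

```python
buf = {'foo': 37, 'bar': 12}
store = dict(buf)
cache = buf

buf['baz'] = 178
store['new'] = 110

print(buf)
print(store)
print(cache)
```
{'foo': 37, 'bar': 12, 'baz': 178}
{'foo': 37, 'bar': 12, 'new': 110}
{'foo': 37, 'bar': 12, 'baz': 178}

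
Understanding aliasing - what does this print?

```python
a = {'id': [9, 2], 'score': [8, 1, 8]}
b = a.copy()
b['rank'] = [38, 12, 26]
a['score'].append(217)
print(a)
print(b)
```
{'id': [9, 2], 'score': [8, 1, 8, 217]}
{'id': [9, 2], 'score': [8, 1, 8, 217], 'rank': [38, 12, 26]}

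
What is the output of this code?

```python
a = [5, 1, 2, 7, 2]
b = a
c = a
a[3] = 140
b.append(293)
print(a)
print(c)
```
[5, 1, 2, 140, 2, 293]
[5, 1, 2, 140, 2, 293]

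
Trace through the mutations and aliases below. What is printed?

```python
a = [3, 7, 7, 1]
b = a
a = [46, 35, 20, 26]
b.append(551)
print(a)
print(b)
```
[46, 35, 20, 26]
[3, 7, 7, 1, 551]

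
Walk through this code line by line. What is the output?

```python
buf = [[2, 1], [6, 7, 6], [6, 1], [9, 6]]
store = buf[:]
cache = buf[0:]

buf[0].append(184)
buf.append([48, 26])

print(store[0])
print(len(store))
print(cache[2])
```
[2, 1, 184]
4
[6, 1]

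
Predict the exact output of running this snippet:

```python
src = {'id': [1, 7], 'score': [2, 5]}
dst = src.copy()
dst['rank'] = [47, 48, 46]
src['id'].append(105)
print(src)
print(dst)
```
{'id': [1, 7, 105], 'score': [2, 5]}
{'id': [1, 7, 105], 'score': [2, 5], 'rank': [47, 48, 46]}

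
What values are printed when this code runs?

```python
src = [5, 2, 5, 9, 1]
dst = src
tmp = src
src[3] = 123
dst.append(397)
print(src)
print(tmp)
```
[5, 2, 5, 123, 1, 397]
[5, 2, 5, 123, 1, 397]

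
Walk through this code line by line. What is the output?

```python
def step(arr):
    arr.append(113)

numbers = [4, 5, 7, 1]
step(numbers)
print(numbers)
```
[4, 5, 7, 1, 113]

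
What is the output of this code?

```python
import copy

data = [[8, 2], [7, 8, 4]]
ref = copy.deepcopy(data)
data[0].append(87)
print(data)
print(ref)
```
[[8, 2, 87], [7, 8, 4]]
[[8, 2], [7, 8, 4]]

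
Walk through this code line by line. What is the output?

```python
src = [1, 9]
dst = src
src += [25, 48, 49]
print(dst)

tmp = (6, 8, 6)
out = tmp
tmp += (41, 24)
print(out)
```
[1, 9, 25, 48, 49]
(6, 8, 6)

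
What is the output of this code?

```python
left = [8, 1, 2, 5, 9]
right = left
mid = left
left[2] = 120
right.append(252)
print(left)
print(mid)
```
[8, 1, 120, 5, 9, 252]
[8, 1, 120, 5, 9, 252]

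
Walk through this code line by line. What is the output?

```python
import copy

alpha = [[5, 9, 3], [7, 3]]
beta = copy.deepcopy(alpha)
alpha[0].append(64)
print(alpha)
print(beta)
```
[[5, 9, 3, 64], [7, 3]]
[[5, 9, 3], [7, 3]]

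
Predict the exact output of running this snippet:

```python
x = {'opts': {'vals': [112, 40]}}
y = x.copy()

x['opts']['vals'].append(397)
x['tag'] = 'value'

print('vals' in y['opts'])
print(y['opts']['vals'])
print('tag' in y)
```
True
[112, 40, 397]
False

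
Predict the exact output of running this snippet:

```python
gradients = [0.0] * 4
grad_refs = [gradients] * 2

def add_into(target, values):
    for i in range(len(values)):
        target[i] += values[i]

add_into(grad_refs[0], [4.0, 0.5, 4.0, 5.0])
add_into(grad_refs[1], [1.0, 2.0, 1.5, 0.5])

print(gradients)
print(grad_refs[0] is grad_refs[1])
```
[5.0, 2.5, 5.5, 5.5]
True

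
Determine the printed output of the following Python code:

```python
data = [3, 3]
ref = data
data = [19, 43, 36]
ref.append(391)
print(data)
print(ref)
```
[19, 43, 36]
[3, 3, 391]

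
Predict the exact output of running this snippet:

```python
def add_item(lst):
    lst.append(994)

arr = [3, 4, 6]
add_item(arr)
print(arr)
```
[3, 4, 6, 994]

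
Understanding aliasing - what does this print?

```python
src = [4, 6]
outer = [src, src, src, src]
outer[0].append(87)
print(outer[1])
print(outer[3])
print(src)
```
[4, 6, 87]
[4, 6, 87]
[4, 6, 87]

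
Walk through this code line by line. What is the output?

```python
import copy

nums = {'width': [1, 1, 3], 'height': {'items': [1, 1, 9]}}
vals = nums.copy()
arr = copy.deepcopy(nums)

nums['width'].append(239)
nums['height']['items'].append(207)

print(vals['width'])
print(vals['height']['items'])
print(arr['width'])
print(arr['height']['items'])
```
[1, 1, 3, 239]
[1, 1, 9, 207]
[1, 1, 3]
[1, 1, 9]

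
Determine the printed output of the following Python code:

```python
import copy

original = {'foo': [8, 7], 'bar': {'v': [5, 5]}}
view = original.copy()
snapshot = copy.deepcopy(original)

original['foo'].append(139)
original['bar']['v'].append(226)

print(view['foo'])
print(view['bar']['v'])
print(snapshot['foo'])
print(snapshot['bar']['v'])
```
[8, 7, 139]
[5, 5, 226]
[8, 7]
[5, 5]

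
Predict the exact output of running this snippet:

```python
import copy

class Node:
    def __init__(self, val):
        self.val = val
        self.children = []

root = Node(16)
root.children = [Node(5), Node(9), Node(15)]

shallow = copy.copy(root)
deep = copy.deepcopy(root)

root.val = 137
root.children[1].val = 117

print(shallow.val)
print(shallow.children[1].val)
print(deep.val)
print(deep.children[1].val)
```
16
117
16
9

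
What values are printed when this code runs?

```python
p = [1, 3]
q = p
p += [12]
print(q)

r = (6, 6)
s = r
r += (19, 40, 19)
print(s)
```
[1, 3, 12]
(6, 6)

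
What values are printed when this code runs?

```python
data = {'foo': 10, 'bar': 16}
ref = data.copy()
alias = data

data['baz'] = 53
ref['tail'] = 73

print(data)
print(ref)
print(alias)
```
{'foo': 10, 'bar': 16, 'baz': 53}
{'foo': 10, 'bar': 16, 'tail': 73}
{'foo': 10, 'bar': 16, 'baz': 53}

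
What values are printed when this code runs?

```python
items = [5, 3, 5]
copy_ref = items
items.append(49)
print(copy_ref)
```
[5, 3, 5, 49]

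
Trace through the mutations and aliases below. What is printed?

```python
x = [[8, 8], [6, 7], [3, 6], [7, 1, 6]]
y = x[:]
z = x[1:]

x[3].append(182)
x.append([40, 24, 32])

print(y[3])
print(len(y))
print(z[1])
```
[7, 1, 6, 182]
4
[3, 6]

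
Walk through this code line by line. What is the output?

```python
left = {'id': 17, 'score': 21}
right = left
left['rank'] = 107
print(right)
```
{'id': 17, 'score': 21, 'rank': 107}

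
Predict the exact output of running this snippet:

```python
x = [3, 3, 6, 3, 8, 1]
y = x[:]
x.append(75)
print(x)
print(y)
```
[3, 3, 6, 3, 8, 1, 75]
[3, 3, 6, 3, 8, 1]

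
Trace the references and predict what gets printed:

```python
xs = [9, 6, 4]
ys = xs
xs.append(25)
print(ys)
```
[9, 6, 4, 25]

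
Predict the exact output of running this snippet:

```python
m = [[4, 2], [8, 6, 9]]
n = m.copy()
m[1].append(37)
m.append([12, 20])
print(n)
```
[[4, 2], [8, 6, 9, 37]]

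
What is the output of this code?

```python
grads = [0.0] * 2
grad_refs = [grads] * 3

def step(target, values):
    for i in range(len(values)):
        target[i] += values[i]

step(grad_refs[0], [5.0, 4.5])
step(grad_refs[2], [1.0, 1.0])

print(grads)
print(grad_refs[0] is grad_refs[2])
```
[6.0, 5.5]
True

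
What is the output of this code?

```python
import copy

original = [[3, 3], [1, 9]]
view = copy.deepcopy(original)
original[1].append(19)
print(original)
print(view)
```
[[3, 3], [1, 9, 19]]
[[3, 3], [1, 9]]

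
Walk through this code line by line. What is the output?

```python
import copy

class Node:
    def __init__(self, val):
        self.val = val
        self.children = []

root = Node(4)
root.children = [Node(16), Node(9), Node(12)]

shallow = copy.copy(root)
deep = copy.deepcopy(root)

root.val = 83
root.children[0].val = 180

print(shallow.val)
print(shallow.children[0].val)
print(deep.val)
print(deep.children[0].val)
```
4
180
4
16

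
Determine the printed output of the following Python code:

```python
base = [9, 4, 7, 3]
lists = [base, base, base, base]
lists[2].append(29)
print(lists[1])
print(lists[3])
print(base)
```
[9, 4, 7, 3, 29]
[9, 4, 7, 3, 29]
[9, 4, 7, 3, 29]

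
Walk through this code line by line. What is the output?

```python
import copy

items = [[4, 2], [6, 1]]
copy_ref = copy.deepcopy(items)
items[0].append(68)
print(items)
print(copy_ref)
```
[[4, 2, 68], [6, 1]]
[[4, 2], [6, 1]]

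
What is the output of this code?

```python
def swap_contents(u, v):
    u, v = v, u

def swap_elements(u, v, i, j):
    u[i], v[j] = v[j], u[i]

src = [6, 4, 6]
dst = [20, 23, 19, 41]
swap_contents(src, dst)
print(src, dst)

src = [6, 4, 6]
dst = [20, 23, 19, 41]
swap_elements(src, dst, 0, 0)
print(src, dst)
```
[6, 4, 6] [20, 23, 19, 41]
[20, 4, 6] [6, 23, 19, 41]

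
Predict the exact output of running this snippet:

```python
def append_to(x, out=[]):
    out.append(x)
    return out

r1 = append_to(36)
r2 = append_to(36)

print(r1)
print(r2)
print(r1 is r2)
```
[36, 36]
[36, 36]
True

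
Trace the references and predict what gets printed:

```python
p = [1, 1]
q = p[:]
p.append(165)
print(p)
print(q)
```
[1, 1, 165]
[1, 1]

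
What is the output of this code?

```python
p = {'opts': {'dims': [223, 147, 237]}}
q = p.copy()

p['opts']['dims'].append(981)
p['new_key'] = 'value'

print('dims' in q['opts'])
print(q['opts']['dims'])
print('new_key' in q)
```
True
[223, 147, 237, 981]
False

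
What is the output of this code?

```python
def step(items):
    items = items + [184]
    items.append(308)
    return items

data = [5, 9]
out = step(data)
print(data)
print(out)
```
[5, 9]
[5, 9, 184, 308]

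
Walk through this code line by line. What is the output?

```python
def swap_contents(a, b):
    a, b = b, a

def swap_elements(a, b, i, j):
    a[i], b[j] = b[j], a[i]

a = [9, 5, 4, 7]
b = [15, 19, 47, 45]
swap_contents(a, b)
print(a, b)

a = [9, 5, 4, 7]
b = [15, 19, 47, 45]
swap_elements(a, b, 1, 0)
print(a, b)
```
[9, 5, 4, 7] [15, 19, 47, 45]
[9, 15, 4, 7] [5, 19, 47, 45]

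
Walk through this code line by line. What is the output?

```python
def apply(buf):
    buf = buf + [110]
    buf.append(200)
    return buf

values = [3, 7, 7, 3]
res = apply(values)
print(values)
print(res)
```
[3, 7, 7, 3]
[3, 7, 7, 3, 110, 200]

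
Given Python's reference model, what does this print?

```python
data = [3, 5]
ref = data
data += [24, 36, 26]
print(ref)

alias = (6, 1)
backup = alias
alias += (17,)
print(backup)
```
[3, 5, 24, 36, 26]
(6, 1)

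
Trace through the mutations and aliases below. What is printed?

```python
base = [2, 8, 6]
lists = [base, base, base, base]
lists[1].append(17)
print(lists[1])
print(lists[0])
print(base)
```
[2, 8, 6, 17]
[2, 8, 6, 17]
[2, 8, 6, 17]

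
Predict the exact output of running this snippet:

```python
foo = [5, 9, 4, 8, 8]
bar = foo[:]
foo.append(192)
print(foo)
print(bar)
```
[5, 9, 4, 8, 8, 192]
[5, 9, 4, 8, 8]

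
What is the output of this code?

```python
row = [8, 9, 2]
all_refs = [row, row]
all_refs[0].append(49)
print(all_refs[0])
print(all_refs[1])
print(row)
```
[8, 9, 2, 49]
[8, 9, 2, 49]
[8, 9, 2, 49]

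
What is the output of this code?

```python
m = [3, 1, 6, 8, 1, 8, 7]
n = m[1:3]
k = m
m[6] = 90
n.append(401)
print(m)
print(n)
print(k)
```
[3, 1, 6, 8, 1, 8, 90]
[1, 6, 401]
[3, 1, 6, 8, 1, 8, 90]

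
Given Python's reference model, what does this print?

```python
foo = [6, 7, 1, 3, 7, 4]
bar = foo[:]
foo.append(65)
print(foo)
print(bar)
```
[6, 7, 1, 3, 7, 4, 65]
[6, 7, 1, 3, 7, 4]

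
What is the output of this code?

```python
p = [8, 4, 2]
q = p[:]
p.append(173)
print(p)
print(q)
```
[8, 4, 2, 173]
[8, 4, 2]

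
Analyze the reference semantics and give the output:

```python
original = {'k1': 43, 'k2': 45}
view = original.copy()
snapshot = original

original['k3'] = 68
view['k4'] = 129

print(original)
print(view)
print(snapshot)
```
{'k1': 43, 'k2': 45, 'k3': 68}
{'k1': 43, 'k2': 45, 'k4': 129}
{'k1': 43, 'k2': 45, 'k3': 68}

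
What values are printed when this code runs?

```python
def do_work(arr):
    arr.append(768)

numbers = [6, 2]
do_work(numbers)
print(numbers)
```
[6, 2, 768]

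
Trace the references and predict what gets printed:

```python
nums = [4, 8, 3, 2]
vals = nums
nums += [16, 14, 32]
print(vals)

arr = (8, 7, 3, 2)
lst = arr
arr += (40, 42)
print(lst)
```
[4, 8, 3, 2, 16, 14, 32]
(8, 7, 3, 2)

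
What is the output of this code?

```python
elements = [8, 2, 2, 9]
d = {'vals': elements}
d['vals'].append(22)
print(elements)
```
[8, 2, 2, 9, 22]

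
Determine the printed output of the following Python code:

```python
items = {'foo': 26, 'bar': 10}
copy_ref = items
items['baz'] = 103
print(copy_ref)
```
{'foo': 26, 'bar': 10, 'baz': 103}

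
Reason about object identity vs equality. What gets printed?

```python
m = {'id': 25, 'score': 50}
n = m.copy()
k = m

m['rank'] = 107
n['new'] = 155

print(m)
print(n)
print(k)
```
{'id': 25, 'score': 50, 'rank': 107}
{'id': 25, 'score': 50, 'new': 155}
{'id': 25, 'score': 50, 'rank': 107}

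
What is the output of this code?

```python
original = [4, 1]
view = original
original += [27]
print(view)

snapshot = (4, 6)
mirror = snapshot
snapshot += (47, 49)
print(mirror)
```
[4, 1, 27]
(4, 6)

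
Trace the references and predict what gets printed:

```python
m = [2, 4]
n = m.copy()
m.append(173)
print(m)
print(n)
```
[2, 4, 173]
[2, 4]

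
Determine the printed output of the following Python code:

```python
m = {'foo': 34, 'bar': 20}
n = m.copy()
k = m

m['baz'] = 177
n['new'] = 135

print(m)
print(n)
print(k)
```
{'foo': 34, 'bar': 20, 'baz': 177}
{'foo': 34, 'bar': 20, 'new': 135}
{'foo': 34, 'bar': 20, 'baz': 177}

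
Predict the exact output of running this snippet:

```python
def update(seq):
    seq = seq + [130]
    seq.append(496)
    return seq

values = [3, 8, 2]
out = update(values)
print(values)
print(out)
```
[3, 8, 2]
[3, 8, 2, 130, 496]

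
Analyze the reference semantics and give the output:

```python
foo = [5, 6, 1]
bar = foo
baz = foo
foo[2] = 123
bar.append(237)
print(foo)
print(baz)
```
[5, 6, 123, 237]
[5, 6, 123, 237]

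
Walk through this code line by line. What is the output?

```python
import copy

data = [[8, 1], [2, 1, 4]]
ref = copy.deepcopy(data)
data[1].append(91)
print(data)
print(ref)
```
[[8, 1], [2, 1, 4, 91]]
[[8, 1], [2, 1, 4]]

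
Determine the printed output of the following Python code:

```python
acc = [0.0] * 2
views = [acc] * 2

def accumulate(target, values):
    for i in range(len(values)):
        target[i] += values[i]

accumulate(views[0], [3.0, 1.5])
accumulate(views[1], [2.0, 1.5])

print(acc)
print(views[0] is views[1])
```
[5.0, 3.0]
True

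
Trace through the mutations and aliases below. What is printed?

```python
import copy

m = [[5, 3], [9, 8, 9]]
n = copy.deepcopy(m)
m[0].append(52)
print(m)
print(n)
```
[[5, 3, 52], [9, 8, 9]]
[[5, 3], [9, 8, 9]]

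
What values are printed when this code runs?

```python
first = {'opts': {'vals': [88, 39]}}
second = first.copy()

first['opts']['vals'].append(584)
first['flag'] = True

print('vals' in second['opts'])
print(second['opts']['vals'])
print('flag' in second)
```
True
[88, 39, 584]
False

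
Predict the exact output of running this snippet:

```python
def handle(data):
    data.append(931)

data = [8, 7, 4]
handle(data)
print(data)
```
[8, 7, 4, 931]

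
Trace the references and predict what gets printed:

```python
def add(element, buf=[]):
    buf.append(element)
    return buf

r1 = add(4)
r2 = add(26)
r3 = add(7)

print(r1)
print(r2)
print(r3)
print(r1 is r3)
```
[4, 26, 7]
[4, 26, 7]
[4, 26, 7]
True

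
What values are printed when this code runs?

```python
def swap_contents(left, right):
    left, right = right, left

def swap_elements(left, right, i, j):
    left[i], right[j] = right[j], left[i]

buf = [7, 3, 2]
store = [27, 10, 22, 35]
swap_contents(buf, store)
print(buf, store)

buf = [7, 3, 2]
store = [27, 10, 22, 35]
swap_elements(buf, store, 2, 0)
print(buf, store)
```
[7, 3, 2] [27, 10, 22, 35]
[7, 3, 27] [2, 10, 22, 35]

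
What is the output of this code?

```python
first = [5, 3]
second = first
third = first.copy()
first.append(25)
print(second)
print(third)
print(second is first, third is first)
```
[5, 3, 25]
[5, 3]
True False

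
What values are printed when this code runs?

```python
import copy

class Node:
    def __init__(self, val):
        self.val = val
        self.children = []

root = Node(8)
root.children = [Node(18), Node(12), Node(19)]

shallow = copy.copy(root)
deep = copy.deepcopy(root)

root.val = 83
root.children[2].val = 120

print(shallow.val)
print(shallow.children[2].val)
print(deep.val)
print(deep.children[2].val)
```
8
120
8
19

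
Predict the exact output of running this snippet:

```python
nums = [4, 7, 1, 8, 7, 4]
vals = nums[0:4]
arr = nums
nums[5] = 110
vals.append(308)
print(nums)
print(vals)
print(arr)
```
[4, 7, 1, 8, 7, 110]
[4, 7, 1, 8, 308]
[4, 7, 1, 8, 7, 110]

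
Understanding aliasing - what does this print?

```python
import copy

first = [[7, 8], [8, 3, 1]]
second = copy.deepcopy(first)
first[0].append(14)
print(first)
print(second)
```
[[7, 8, 14], [8, 3, 1]]
[[7, 8], [8, 3, 1]]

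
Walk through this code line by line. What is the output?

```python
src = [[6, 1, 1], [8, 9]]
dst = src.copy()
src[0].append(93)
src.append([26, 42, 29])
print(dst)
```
[[6, 1, 1, 93], [8, 9]]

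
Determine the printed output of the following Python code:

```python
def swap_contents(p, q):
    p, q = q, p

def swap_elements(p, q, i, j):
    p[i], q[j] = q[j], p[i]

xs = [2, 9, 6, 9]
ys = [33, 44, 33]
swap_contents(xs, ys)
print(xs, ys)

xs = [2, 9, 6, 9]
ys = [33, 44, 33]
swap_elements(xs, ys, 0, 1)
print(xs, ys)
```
[2, 9, 6, 9] [33, 44, 33]
[44, 9, 6, 9] [33, 2, 33]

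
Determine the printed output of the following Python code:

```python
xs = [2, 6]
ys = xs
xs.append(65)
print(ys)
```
[2, 6, 65]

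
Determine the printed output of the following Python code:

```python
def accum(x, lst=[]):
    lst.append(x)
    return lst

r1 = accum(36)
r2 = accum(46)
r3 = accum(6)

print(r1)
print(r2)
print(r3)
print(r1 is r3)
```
[36, 46, 6]
[36, 46, 6]
[36, 46, 6]
True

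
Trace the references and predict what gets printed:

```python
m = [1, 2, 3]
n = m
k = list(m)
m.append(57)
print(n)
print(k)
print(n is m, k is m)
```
[1, 2, 3, 57]
[1, 2, 3]
True False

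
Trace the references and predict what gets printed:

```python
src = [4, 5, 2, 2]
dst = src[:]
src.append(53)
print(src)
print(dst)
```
[4, 5, 2, 2, 53]
[4, 5, 2, 2]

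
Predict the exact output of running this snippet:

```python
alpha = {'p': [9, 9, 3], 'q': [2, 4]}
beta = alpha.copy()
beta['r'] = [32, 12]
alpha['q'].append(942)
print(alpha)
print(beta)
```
{'p': [9, 9, 3], 'q': [2, 4, 942]}
{'p': [9, 9, 3], 'q': [2, 4, 942], 'r': [32, 12]}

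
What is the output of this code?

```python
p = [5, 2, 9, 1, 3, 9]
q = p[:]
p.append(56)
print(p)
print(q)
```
[5, 2, 9, 1, 3, 9, 56]
[5, 2, 9, 1, 3, 9]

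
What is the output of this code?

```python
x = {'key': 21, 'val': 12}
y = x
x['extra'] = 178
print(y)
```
{'key': 21, 'val': 12, 'extra': 178}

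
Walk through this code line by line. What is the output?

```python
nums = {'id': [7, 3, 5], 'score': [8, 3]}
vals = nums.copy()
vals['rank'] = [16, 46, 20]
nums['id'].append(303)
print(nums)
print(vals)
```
{'id': [7, 3, 5, 303], 'score': [8, 3]}
{'id': [7, 3, 5, 303], 'score': [8, 3], 'rank': [16, 46, 20]}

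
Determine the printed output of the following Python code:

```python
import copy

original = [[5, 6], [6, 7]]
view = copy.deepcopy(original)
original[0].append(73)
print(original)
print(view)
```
[[5, 6, 73], [6, 7]]
[[5, 6], [6, 7]]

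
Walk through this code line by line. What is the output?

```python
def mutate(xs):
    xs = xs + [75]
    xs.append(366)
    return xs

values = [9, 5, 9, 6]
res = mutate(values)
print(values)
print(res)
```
[9, 5, 9, 6]
[9, 5, 9, 6, 75, 366]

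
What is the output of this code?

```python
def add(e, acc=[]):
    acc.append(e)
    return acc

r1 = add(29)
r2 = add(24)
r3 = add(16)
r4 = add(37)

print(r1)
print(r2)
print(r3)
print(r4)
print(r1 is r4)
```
[29, 24, 16, 37]
[29, 24, 16, 37]
[29, 24, 16, 37]
[29, 24, 16, 37]
True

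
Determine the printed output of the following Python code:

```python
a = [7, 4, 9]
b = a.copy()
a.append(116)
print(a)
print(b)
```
[7, 4, 9, 116]
[7, 4, 9]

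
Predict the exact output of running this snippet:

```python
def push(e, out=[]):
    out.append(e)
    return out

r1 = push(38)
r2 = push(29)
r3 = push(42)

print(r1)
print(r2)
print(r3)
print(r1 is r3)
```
[38, 29, 42]
[38, 29, 42]
[38, 29, 42]
True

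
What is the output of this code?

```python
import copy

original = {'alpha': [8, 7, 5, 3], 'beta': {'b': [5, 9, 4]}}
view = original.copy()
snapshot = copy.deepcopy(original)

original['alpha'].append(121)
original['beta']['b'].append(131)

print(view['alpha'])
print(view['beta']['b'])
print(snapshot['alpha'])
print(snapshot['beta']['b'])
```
[8, 7, 5, 3, 121]
[5, 9, 4, 131]
[8, 7, 5, 3]
[5, 9, 4]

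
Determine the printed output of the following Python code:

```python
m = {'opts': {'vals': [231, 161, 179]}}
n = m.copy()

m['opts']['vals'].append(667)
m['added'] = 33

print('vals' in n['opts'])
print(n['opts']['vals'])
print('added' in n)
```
True
[231, 161, 179, 667]
False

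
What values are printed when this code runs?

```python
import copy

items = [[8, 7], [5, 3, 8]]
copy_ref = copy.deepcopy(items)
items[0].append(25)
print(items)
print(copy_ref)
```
[[8, 7, 25], [5, 3, 8]]
[[8, 7], [5, 3, 8]]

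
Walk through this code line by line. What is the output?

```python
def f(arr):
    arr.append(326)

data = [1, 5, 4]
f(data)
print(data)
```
[1, 5, 4, 326]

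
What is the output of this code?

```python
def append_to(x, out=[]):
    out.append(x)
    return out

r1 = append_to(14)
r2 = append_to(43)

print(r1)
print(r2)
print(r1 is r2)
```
[14, 43]
[14, 43]
True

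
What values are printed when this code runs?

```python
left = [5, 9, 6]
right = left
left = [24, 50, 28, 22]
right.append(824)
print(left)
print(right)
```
[24, 50, 28, 22]
[5, 9, 6, 824]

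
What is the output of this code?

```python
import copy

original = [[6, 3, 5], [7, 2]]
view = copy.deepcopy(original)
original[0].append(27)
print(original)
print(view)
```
[[6, 3, 5, 27], [7, 2]]
[[6, 3, 5], [7, 2]]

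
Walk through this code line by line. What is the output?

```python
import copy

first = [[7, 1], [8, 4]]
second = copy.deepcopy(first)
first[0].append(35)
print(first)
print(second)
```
[[7, 1, 35], [8, 4]]
[[7, 1], [8, 4]]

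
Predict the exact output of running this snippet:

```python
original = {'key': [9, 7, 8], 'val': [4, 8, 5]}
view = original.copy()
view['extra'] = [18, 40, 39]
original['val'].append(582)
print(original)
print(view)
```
{'key': [9, 7, 8], 'val': [4, 8, 5, 582]}
{'key': [9, 7, 8], 'val': [4, 8, 5, 582], 'extra': [18, 40, 39]}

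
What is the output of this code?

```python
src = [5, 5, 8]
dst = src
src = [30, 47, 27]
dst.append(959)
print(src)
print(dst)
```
[30, 47, 27]
[5, 5, 8, 959]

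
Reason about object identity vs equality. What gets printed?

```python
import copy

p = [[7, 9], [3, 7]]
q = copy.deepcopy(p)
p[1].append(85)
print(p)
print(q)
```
[[7, 9], [3, 7, 85]]
[[7, 9], [3, 7]]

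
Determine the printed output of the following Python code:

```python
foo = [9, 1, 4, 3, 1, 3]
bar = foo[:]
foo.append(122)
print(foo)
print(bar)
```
[9, 1, 4, 3, 1, 3, 122]
[9, 1, 4, 3, 1, 3]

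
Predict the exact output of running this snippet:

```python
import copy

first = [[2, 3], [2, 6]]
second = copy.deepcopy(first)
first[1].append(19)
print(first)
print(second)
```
[[2, 3], [2, 6, 19]]
[[2, 3], [2, 6]]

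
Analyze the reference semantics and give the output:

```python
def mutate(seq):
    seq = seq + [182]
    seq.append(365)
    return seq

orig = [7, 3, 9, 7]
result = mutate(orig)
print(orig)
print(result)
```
[7, 3, 9, 7]
[7, 3, 9, 7, 182, 365]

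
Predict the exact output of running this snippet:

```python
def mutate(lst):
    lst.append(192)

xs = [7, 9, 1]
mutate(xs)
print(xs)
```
[7, 9, 1, 192]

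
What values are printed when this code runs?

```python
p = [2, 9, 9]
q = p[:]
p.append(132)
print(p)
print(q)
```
[2, 9, 9, 132]
[2, 9, 9]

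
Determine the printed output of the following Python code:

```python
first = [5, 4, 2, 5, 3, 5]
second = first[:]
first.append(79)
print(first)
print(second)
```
[5, 4, 2, 5, 3, 5, 79]
[5, 4, 2, 5, 3, 5]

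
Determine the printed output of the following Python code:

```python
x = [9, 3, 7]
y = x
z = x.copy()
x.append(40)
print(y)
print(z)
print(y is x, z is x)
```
[9, 3, 7, 40]
[9, 3, 7]
True False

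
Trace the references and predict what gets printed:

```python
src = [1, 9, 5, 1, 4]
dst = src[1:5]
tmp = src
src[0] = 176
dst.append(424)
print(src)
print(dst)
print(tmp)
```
[176, 9, 5, 1, 4]
[9, 5, 1, 4, 424]
[176, 9, 5, 1, 4]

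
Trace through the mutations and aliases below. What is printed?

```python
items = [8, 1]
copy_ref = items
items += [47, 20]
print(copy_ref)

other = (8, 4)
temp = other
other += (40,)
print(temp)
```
[8, 1, 47, 20]
(8, 4)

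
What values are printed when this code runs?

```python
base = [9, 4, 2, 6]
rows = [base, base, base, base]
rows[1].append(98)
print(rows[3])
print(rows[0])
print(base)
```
[9, 4, 2, 6, 98]
[9, 4, 2, 6, 98]
[9, 4, 2, 6, 98]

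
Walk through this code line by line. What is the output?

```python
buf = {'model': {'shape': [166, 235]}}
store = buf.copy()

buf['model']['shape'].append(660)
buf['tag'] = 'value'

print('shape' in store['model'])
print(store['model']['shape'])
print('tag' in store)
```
True
[166, 235, 660]
False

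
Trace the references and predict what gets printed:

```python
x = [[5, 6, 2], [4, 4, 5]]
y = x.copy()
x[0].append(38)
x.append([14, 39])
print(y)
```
[[5, 6, 2, 38], [4, 4, 5]]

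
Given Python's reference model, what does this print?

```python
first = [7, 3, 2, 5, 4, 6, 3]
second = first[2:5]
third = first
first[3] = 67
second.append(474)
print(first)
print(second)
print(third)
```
[7, 3, 2, 67, 4, 6, 3]
[2, 5, 4, 474]
[7, 3, 2, 67, 4, 6, 3]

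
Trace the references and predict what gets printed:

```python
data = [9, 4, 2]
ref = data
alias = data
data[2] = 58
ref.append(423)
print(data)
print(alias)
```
[9, 4, 58, 423]
[9, 4, 58, 423]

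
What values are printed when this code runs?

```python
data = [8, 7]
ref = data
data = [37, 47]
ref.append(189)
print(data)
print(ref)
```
[37, 47]
[8, 7, 189]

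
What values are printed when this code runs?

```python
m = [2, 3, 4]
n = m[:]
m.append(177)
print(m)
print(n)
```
[2, 3, 4, 177]
[2, 3, 4]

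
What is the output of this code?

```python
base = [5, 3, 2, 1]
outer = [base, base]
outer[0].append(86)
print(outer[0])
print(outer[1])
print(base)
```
[5, 3, 2, 1, 86]
[5, 3, 2, 1, 86]
[5, 3, 2, 1, 86]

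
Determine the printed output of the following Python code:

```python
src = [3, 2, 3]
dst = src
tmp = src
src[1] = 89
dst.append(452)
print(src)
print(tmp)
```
[3, 89, 3, 452]
[3, 89, 3, 452]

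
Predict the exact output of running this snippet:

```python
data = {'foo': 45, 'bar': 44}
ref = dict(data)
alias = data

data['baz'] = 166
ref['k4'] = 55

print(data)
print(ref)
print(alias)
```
{'foo': 45, 'bar': 44, 'baz': 166}
{'foo': 45, 'bar': 44, 'k4': 55}
{'foo': 45, 'bar': 44, 'baz': 166}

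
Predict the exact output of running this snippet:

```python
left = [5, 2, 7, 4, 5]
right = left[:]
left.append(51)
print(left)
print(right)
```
[5, 2, 7, 4, 5, 51]
[5, 2, 7, 4, 5]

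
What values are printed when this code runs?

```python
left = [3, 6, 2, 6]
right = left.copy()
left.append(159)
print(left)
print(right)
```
[3, 6, 2, 6, 159]
[3, 6, 2, 6]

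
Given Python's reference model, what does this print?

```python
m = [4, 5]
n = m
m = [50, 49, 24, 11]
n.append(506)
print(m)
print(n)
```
[50, 49, 24, 11]
[4, 5, 506]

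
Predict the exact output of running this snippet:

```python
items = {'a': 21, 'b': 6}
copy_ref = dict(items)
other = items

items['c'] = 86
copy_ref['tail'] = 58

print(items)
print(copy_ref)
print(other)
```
{'a': 21, 'b': 6, 'c': 86}
{'a': 21, 'b': 6, 'tail': 58}
{'a': 21, 'b': 6, 'c': 86}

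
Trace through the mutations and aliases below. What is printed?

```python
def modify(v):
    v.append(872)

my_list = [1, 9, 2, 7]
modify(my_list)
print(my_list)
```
[1, 9, 2, 7, 872]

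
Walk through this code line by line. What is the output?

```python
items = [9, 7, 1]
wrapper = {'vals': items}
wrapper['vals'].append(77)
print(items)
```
[9, 7, 1, 77]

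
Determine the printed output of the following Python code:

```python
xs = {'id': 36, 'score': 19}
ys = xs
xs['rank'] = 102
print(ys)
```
{'id': 36, 'score': 19, 'rank': 102}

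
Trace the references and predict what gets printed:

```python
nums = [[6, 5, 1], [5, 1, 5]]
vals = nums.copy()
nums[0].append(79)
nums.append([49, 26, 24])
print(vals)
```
[[6, 5, 1, 79], [5, 1, 5]]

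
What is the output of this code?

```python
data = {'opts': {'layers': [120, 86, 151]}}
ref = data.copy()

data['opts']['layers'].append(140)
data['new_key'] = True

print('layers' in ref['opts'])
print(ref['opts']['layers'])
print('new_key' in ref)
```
True
[120, 86, 151, 140]
False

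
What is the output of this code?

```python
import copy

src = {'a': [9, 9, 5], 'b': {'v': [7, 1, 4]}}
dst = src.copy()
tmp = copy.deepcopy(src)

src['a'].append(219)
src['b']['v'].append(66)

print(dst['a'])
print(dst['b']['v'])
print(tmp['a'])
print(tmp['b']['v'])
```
[9, 9, 5, 219]
[7, 1, 4, 66]
[9, 9, 5]
[7, 1, 4]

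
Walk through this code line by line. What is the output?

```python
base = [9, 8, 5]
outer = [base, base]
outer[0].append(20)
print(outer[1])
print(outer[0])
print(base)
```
[9, 8, 5, 20]
[9, 8, 5, 20]
[9, 8, 5, 20]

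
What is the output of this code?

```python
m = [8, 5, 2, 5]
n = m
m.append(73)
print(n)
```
[8, 5, 2, 5, 73]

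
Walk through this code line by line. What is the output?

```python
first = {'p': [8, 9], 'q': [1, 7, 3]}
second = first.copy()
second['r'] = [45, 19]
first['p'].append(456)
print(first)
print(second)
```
{'p': [8, 9, 456], 'q': [1, 7, 3]}
{'p': [8, 9, 456], 'q': [1, 7, 3], 'r': [45, 19]}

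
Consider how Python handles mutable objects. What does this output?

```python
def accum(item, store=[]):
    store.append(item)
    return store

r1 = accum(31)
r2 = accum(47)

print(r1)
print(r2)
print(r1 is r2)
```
[31, 47]
[31, 47]
True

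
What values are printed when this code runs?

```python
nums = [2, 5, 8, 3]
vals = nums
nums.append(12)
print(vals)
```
[2, 5, 8, 3, 12]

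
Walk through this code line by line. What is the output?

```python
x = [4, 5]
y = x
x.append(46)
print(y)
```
[4, 5, 46]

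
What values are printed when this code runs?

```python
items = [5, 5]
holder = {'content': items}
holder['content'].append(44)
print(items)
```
[5, 5, 44]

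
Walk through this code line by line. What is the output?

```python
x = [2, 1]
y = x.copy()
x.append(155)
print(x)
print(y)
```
[2, 1, 155]
[2, 1]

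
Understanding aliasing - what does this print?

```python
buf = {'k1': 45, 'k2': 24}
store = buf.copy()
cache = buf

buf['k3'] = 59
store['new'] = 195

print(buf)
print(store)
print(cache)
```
{'k1': 45, 'k2': 24, 'k3': 59}
{'k1': 45, 'k2': 24, 'new': 195}
{'k1': 45, 'k2': 24, 'k3': 59}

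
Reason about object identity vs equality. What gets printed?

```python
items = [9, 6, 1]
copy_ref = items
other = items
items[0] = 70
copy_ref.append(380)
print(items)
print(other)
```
[70, 6, 1, 380]
[70, 6, 1, 380]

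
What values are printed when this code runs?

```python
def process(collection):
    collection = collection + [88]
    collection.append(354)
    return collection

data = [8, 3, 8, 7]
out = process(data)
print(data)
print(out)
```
[8, 3, 8, 7]
[8, 3, 8, 7, 88, 354]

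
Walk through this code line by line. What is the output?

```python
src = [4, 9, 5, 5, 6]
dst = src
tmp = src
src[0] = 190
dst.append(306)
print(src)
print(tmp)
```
[190, 9, 5, 5, 6, 306]
[190, 9, 5, 5, 6, 306]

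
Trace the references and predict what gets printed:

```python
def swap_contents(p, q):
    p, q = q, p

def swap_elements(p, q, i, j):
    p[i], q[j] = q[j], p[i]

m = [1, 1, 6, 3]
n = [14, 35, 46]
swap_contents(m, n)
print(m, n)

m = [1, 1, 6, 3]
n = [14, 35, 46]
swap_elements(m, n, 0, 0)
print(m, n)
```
[1, 1, 6, 3] [14, 35, 46]
[14, 1, 6, 3] [1, 35, 46]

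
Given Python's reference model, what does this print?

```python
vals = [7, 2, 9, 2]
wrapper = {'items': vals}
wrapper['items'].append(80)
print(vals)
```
[7, 2, 9, 2, 80]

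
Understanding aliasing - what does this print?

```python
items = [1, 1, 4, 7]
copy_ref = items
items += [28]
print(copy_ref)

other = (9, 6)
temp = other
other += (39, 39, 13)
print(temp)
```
[1, 1, 4, 7, 28]
(9, 6)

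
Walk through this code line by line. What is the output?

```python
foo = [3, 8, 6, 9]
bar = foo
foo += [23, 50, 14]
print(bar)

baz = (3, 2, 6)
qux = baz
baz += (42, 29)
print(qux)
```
[3, 8, 6, 9, 23, 50, 14]
(3, 2, 6)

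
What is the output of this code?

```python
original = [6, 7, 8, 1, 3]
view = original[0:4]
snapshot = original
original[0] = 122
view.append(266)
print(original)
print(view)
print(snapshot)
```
[122, 7, 8, 1, 3]
[6, 7, 8, 1, 266]
[122, 7, 8, 1, 3]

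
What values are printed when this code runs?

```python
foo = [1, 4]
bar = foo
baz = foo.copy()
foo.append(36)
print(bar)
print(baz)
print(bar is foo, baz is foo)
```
[1, 4, 36]
[1, 4]
True False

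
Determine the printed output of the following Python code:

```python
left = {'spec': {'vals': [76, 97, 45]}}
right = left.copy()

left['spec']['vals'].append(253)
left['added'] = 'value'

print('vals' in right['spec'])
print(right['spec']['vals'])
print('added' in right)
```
True
[76, 97, 45, 253]
False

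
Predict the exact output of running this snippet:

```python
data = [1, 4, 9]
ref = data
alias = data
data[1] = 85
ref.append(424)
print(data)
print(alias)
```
[1, 85, 9, 424]
[1, 85, 9, 424]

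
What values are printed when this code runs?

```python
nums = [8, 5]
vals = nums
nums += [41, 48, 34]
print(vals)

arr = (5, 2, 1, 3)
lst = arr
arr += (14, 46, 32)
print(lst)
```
[8, 5, 41, 48, 34]
(5, 2, 1, 3)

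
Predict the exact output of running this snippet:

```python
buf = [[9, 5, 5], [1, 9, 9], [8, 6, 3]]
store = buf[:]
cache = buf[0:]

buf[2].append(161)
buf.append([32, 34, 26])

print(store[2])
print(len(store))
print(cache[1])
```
[8, 6, 3, 161]
3
[1, 9, 9]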